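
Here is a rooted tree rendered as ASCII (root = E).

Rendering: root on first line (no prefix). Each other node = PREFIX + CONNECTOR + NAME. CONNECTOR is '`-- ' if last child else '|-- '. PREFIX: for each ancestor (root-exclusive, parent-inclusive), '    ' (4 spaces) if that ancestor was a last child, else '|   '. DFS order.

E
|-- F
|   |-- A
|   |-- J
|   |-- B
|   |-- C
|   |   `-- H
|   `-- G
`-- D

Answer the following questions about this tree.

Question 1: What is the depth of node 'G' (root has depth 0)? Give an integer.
Answer: 2

Derivation:
Path from root to G: E -> F -> G
Depth = number of edges = 2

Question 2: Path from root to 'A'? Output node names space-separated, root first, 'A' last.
Walk down from root: E -> F -> A

Answer: E F A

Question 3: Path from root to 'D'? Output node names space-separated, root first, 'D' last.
Walk down from root: E -> D

Answer: E D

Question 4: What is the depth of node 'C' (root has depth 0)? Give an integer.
Answer: 2

Derivation:
Path from root to C: E -> F -> C
Depth = number of edges = 2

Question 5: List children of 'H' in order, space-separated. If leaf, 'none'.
Node H's children (from adjacency): (leaf)

Answer: none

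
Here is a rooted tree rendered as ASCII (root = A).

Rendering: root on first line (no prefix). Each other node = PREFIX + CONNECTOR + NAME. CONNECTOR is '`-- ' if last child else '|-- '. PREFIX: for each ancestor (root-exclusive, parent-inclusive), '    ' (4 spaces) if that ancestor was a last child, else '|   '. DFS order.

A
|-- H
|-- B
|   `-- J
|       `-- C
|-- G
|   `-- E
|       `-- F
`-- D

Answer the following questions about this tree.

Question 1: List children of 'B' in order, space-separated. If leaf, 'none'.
Answer: J

Derivation:
Node B's children (from adjacency): J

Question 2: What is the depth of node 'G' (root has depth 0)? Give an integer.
Answer: 1

Derivation:
Path from root to G: A -> G
Depth = number of edges = 1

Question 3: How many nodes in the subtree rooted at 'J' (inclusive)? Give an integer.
Answer: 2

Derivation:
Subtree rooted at J contains: C, J
Count = 2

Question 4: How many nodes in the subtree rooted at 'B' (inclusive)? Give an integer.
Subtree rooted at B contains: B, C, J
Count = 3

Answer: 3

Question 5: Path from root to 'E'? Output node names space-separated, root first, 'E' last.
Answer: A G E

Derivation:
Walk down from root: A -> G -> E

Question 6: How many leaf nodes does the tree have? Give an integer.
Leaves (nodes with no children): C, D, F, H

Answer: 4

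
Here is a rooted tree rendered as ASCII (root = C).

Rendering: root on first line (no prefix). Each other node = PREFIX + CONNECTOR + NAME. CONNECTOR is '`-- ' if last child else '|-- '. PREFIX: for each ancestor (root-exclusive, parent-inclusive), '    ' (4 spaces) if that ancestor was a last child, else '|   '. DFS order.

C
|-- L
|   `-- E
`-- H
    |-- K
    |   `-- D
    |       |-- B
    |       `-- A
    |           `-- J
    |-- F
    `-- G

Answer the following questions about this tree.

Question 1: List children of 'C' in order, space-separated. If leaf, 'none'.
Answer: L H

Derivation:
Node C's children (from adjacency): L, H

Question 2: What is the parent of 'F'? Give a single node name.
Answer: H

Derivation:
Scan adjacency: F appears as child of H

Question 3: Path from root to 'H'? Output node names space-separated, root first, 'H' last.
Walk down from root: C -> H

Answer: C H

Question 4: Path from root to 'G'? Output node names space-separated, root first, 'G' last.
Walk down from root: C -> H -> G

Answer: C H G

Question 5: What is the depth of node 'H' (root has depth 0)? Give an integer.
Answer: 1

Derivation:
Path from root to H: C -> H
Depth = number of edges = 1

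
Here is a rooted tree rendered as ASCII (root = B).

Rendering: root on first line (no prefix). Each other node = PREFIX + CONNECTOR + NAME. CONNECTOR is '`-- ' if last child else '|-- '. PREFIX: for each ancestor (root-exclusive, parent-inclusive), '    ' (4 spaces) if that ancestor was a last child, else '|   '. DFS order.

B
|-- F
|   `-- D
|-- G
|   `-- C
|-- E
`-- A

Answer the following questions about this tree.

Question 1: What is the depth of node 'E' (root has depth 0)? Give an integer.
Path from root to E: B -> E
Depth = number of edges = 1

Answer: 1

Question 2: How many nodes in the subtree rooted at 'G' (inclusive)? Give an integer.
Answer: 2

Derivation:
Subtree rooted at G contains: C, G
Count = 2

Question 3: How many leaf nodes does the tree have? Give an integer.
Answer: 4

Derivation:
Leaves (nodes with no children): A, C, D, E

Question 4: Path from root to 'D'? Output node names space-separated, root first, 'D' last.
Walk down from root: B -> F -> D

Answer: B F D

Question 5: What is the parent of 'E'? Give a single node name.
Scan adjacency: E appears as child of B

Answer: B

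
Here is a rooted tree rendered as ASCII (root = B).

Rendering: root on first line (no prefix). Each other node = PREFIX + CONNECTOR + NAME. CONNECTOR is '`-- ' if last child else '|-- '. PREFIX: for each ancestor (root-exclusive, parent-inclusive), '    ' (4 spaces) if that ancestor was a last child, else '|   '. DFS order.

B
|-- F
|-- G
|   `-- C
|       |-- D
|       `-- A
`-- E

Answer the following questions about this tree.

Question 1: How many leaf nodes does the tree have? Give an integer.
Answer: 4

Derivation:
Leaves (nodes with no children): A, D, E, F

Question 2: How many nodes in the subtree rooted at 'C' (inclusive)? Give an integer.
Subtree rooted at C contains: A, C, D
Count = 3

Answer: 3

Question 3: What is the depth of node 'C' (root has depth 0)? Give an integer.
Answer: 2

Derivation:
Path from root to C: B -> G -> C
Depth = number of edges = 2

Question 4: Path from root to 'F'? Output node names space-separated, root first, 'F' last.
Answer: B F

Derivation:
Walk down from root: B -> F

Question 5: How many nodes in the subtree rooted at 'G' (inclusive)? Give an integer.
Subtree rooted at G contains: A, C, D, G
Count = 4

Answer: 4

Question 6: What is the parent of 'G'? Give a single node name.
Scan adjacency: G appears as child of B

Answer: B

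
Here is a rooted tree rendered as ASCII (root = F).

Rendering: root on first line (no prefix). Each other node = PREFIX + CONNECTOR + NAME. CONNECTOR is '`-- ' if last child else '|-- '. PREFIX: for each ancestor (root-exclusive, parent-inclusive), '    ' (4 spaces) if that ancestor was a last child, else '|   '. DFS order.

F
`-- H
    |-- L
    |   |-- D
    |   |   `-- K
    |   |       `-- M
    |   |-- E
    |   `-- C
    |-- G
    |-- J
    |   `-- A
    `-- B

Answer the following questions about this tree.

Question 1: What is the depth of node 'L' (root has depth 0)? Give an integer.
Path from root to L: F -> H -> L
Depth = number of edges = 2

Answer: 2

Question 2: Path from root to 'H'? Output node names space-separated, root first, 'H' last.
Walk down from root: F -> H

Answer: F H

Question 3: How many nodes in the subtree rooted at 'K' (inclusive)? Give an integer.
Answer: 2

Derivation:
Subtree rooted at K contains: K, M
Count = 2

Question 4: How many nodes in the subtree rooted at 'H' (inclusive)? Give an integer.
Answer: 11

Derivation:
Subtree rooted at H contains: A, B, C, D, E, G, H, J, K, L, M
Count = 11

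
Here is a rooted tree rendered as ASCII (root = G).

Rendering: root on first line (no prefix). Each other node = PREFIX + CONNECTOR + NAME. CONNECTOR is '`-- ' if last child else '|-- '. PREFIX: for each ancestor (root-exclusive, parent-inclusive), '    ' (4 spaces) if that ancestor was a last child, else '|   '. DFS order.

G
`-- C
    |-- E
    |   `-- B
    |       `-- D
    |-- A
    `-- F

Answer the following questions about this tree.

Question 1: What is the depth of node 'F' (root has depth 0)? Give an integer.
Answer: 2

Derivation:
Path from root to F: G -> C -> F
Depth = number of edges = 2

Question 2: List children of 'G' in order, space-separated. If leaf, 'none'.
Node G's children (from adjacency): C

Answer: C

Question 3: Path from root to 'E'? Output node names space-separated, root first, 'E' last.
Answer: G C E

Derivation:
Walk down from root: G -> C -> E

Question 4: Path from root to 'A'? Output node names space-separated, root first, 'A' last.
Answer: G C A

Derivation:
Walk down from root: G -> C -> A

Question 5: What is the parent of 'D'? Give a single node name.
Scan adjacency: D appears as child of B

Answer: B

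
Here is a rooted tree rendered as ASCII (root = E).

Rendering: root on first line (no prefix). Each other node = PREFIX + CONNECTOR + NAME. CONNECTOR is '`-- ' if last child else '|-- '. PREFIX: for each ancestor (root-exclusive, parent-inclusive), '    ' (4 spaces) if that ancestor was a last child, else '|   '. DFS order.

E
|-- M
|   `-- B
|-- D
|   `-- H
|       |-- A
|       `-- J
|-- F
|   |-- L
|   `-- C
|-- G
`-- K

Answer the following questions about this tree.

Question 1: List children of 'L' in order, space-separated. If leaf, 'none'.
Answer: none

Derivation:
Node L's children (from adjacency): (leaf)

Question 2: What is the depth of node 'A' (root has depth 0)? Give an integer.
Answer: 3

Derivation:
Path from root to A: E -> D -> H -> A
Depth = number of edges = 3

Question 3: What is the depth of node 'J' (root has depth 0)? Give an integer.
Answer: 3

Derivation:
Path from root to J: E -> D -> H -> J
Depth = number of edges = 3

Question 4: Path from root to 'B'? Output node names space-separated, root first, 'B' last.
Walk down from root: E -> M -> B

Answer: E M B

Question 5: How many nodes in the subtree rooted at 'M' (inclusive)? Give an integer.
Answer: 2

Derivation:
Subtree rooted at M contains: B, M
Count = 2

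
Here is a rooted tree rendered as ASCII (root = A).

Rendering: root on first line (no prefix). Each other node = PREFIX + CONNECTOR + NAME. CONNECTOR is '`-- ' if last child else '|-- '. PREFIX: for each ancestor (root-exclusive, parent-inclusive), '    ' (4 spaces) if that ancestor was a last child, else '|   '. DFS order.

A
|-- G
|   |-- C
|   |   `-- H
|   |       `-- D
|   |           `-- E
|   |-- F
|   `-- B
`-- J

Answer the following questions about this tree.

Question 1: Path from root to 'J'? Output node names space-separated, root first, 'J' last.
Answer: A J

Derivation:
Walk down from root: A -> J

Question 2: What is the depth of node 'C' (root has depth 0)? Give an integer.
Answer: 2

Derivation:
Path from root to C: A -> G -> C
Depth = number of edges = 2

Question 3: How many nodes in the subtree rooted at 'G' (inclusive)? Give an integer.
Subtree rooted at G contains: B, C, D, E, F, G, H
Count = 7

Answer: 7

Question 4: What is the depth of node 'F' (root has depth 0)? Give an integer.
Path from root to F: A -> G -> F
Depth = number of edges = 2

Answer: 2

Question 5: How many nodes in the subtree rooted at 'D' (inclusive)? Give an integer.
Answer: 2

Derivation:
Subtree rooted at D contains: D, E
Count = 2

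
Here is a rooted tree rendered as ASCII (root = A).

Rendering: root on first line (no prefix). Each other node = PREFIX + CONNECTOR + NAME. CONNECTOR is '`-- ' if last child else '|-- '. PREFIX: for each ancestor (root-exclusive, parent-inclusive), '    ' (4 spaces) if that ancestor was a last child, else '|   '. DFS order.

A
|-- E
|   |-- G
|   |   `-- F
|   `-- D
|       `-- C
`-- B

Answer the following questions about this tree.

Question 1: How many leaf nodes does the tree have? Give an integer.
Answer: 3

Derivation:
Leaves (nodes with no children): B, C, F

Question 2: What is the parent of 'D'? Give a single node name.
Answer: E

Derivation:
Scan adjacency: D appears as child of E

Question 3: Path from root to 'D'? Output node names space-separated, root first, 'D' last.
Answer: A E D

Derivation:
Walk down from root: A -> E -> D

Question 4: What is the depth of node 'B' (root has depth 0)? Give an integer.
Answer: 1

Derivation:
Path from root to B: A -> B
Depth = number of edges = 1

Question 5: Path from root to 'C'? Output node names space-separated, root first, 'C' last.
Walk down from root: A -> E -> D -> C

Answer: A E D C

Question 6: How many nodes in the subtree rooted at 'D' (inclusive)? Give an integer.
Answer: 2

Derivation:
Subtree rooted at D contains: C, D
Count = 2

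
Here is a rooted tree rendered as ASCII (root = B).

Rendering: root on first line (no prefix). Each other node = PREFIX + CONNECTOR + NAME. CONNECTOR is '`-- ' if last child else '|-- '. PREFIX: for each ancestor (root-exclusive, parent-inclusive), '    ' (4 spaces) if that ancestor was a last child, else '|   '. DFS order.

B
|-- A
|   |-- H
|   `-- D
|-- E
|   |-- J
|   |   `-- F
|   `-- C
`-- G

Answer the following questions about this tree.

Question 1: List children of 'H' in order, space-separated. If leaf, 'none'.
Node H's children (from adjacency): (leaf)

Answer: none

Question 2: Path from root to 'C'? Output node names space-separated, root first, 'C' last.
Answer: B E C

Derivation:
Walk down from root: B -> E -> C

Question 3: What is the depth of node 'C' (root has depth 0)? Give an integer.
Path from root to C: B -> E -> C
Depth = number of edges = 2

Answer: 2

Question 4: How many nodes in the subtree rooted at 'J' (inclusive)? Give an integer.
Answer: 2

Derivation:
Subtree rooted at J contains: F, J
Count = 2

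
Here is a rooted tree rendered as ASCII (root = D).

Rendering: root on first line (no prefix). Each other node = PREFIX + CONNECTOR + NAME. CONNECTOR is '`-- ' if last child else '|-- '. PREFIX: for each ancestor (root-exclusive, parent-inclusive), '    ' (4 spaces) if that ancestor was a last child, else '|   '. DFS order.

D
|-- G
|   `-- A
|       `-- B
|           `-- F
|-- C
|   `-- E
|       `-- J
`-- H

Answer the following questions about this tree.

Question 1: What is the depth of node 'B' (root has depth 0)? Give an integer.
Answer: 3

Derivation:
Path from root to B: D -> G -> A -> B
Depth = number of edges = 3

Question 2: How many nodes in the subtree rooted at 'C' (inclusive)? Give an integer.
Subtree rooted at C contains: C, E, J
Count = 3

Answer: 3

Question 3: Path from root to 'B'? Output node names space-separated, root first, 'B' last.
Answer: D G A B

Derivation:
Walk down from root: D -> G -> A -> B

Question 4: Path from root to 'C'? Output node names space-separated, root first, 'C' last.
Walk down from root: D -> C

Answer: D C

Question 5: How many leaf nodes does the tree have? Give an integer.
Leaves (nodes with no children): F, H, J

Answer: 3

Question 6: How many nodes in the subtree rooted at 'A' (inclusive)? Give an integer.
Answer: 3

Derivation:
Subtree rooted at A contains: A, B, F
Count = 3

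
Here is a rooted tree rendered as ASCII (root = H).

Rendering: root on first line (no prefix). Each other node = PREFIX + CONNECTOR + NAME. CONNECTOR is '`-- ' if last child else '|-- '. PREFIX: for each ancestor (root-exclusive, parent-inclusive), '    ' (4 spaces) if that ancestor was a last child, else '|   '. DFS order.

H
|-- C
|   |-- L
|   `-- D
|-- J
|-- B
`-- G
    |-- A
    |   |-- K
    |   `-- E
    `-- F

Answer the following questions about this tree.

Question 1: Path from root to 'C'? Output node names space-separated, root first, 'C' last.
Walk down from root: H -> C

Answer: H C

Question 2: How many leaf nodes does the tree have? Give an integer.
Leaves (nodes with no children): B, D, E, F, J, K, L

Answer: 7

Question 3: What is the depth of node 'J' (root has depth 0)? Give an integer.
Answer: 1

Derivation:
Path from root to J: H -> J
Depth = number of edges = 1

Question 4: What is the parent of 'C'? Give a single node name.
Scan adjacency: C appears as child of H

Answer: H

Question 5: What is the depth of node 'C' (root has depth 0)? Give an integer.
Answer: 1

Derivation:
Path from root to C: H -> C
Depth = number of edges = 1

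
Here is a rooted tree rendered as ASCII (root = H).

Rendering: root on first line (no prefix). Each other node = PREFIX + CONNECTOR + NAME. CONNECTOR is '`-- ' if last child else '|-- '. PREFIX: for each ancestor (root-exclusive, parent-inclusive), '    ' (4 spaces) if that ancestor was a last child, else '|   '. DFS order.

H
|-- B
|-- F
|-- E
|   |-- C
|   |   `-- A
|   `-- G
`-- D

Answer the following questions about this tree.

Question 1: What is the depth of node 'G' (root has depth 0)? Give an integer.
Answer: 2

Derivation:
Path from root to G: H -> E -> G
Depth = number of edges = 2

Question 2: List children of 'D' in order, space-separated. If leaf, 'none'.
Answer: none

Derivation:
Node D's children (from adjacency): (leaf)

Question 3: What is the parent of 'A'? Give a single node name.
Answer: C

Derivation:
Scan adjacency: A appears as child of C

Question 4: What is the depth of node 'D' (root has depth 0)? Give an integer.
Path from root to D: H -> D
Depth = number of edges = 1

Answer: 1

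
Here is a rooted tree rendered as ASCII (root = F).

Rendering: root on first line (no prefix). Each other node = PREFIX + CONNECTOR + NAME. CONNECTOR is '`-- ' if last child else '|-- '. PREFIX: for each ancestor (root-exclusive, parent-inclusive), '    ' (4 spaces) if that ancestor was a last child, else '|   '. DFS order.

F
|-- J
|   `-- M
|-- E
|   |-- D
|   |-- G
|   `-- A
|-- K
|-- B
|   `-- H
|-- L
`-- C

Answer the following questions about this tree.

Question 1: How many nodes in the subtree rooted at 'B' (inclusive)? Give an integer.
Answer: 2

Derivation:
Subtree rooted at B contains: B, H
Count = 2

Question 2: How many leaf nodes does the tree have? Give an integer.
Leaves (nodes with no children): A, C, D, G, H, K, L, M

Answer: 8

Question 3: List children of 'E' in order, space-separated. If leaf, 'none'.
Node E's children (from adjacency): D, G, A

Answer: D G A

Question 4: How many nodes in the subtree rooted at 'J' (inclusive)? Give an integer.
Subtree rooted at J contains: J, M
Count = 2

Answer: 2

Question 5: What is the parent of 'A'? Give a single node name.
Scan adjacency: A appears as child of E

Answer: E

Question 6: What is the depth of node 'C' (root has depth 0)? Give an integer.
Answer: 1

Derivation:
Path from root to C: F -> C
Depth = number of edges = 1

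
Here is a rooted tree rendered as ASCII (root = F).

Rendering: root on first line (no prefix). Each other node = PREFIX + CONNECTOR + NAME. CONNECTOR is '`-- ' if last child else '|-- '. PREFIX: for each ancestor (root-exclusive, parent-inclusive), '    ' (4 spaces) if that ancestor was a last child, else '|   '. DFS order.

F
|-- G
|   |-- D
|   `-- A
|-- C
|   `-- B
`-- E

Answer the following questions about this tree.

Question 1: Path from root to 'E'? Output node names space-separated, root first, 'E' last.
Walk down from root: F -> E

Answer: F E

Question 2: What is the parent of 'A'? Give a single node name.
Answer: G

Derivation:
Scan adjacency: A appears as child of G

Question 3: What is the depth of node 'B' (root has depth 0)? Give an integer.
Path from root to B: F -> C -> B
Depth = number of edges = 2

Answer: 2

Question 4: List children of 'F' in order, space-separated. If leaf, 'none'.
Node F's children (from adjacency): G, C, E

Answer: G C E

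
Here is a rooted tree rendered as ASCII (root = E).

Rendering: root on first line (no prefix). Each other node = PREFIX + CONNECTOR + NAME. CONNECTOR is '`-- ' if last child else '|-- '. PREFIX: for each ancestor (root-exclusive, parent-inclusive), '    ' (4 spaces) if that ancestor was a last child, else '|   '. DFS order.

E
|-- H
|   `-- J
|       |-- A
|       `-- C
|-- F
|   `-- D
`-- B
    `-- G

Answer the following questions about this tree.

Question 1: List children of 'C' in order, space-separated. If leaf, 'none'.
Node C's children (from adjacency): (leaf)

Answer: none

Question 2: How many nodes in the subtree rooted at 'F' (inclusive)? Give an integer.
Subtree rooted at F contains: D, F
Count = 2

Answer: 2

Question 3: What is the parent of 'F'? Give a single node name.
Scan adjacency: F appears as child of E

Answer: E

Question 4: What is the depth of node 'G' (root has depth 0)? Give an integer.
Path from root to G: E -> B -> G
Depth = number of edges = 2

Answer: 2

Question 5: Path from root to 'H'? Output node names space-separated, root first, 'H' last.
Walk down from root: E -> H

Answer: E H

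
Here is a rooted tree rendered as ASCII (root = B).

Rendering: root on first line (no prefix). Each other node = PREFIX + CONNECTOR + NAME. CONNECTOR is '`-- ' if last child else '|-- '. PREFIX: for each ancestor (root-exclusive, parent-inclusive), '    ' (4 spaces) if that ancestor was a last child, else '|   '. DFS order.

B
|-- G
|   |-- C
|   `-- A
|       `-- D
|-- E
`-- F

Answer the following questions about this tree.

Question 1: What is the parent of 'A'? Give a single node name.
Scan adjacency: A appears as child of G

Answer: G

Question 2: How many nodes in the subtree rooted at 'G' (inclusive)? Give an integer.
Subtree rooted at G contains: A, C, D, G
Count = 4

Answer: 4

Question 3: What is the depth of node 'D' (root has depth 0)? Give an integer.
Answer: 3

Derivation:
Path from root to D: B -> G -> A -> D
Depth = number of edges = 3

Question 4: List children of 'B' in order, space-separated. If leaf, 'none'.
Node B's children (from adjacency): G, E, F

Answer: G E F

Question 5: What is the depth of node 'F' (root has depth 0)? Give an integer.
Answer: 1

Derivation:
Path from root to F: B -> F
Depth = number of edges = 1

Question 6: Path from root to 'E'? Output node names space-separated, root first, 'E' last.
Walk down from root: B -> E

Answer: B E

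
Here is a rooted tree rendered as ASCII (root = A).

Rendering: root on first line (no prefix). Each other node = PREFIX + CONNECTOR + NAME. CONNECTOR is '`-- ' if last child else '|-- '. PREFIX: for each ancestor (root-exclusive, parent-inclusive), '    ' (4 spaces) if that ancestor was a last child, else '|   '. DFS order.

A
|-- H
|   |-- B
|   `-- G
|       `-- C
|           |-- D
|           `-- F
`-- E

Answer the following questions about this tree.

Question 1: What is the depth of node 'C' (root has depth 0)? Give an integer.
Path from root to C: A -> H -> G -> C
Depth = number of edges = 3

Answer: 3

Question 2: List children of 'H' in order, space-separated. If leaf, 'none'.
Node H's children (from adjacency): B, G

Answer: B G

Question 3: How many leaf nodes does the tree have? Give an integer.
Leaves (nodes with no children): B, D, E, F

Answer: 4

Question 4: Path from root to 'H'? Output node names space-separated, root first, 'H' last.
Answer: A H

Derivation:
Walk down from root: A -> H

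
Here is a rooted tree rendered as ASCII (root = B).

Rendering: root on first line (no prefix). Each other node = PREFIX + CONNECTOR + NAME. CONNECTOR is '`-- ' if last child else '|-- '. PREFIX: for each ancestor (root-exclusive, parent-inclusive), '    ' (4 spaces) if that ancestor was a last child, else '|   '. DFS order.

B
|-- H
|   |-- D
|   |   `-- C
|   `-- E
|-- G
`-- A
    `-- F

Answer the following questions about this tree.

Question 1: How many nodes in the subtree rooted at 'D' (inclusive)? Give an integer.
Answer: 2

Derivation:
Subtree rooted at D contains: C, D
Count = 2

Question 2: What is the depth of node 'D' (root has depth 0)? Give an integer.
Path from root to D: B -> H -> D
Depth = number of edges = 2

Answer: 2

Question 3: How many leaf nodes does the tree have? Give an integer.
Answer: 4

Derivation:
Leaves (nodes with no children): C, E, F, G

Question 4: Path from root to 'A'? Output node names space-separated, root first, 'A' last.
Walk down from root: B -> A

Answer: B A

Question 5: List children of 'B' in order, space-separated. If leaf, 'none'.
Answer: H G A

Derivation:
Node B's children (from adjacency): H, G, A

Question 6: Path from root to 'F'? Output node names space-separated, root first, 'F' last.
Walk down from root: B -> A -> F

Answer: B A F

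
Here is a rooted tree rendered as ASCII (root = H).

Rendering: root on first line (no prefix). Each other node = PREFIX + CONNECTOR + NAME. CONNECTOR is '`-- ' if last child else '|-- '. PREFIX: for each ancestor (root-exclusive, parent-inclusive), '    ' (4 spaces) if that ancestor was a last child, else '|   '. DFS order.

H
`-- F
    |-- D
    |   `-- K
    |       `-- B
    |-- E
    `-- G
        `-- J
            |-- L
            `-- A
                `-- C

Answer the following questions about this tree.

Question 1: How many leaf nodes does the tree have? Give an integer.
Answer: 4

Derivation:
Leaves (nodes with no children): B, C, E, L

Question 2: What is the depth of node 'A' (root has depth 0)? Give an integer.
Path from root to A: H -> F -> G -> J -> A
Depth = number of edges = 4

Answer: 4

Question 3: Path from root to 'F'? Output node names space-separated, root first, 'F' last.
Answer: H F

Derivation:
Walk down from root: H -> F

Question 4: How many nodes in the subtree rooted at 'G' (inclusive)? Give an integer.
Answer: 5

Derivation:
Subtree rooted at G contains: A, C, G, J, L
Count = 5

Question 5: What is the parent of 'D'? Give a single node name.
Scan adjacency: D appears as child of F

Answer: F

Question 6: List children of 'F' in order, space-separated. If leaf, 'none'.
Answer: D E G

Derivation:
Node F's children (from adjacency): D, E, G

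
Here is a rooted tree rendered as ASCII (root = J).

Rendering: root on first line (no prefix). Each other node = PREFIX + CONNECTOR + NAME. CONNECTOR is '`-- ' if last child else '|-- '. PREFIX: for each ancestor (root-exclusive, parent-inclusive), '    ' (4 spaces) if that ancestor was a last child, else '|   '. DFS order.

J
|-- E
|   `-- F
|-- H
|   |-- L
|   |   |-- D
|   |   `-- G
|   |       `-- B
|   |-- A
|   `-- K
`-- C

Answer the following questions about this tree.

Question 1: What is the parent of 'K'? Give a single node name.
Answer: H

Derivation:
Scan adjacency: K appears as child of H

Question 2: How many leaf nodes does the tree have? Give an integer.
Leaves (nodes with no children): A, B, C, D, F, K

Answer: 6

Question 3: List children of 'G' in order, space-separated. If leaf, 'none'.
Answer: B

Derivation:
Node G's children (from adjacency): B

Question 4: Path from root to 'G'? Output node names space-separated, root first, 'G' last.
Walk down from root: J -> H -> L -> G

Answer: J H L G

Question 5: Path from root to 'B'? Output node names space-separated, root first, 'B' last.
Answer: J H L G B

Derivation:
Walk down from root: J -> H -> L -> G -> B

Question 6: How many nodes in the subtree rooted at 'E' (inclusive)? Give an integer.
Subtree rooted at E contains: E, F
Count = 2

Answer: 2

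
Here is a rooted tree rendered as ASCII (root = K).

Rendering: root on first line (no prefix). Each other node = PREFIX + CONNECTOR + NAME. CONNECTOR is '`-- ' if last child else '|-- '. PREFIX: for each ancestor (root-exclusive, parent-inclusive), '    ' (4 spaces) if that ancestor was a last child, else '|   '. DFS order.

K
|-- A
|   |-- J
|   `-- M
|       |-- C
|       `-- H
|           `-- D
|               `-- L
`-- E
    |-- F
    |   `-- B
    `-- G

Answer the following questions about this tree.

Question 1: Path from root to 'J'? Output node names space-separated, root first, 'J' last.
Answer: K A J

Derivation:
Walk down from root: K -> A -> J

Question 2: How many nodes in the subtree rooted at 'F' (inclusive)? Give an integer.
Subtree rooted at F contains: B, F
Count = 2

Answer: 2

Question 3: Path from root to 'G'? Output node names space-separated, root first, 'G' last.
Answer: K E G

Derivation:
Walk down from root: K -> E -> G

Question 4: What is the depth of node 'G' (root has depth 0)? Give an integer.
Path from root to G: K -> E -> G
Depth = number of edges = 2

Answer: 2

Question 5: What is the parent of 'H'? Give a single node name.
Scan adjacency: H appears as child of M

Answer: M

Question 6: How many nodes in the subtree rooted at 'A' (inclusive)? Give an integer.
Answer: 7

Derivation:
Subtree rooted at A contains: A, C, D, H, J, L, M
Count = 7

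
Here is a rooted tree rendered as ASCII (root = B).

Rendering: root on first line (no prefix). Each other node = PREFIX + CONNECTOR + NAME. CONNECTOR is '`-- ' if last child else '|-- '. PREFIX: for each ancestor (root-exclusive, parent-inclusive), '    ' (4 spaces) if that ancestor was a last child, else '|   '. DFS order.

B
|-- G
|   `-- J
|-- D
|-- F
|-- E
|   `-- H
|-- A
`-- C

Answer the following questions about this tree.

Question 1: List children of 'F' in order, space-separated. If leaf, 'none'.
Node F's children (from adjacency): (leaf)

Answer: none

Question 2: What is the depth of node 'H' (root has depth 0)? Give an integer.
Path from root to H: B -> E -> H
Depth = number of edges = 2

Answer: 2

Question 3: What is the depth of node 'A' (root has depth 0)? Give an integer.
Answer: 1

Derivation:
Path from root to A: B -> A
Depth = number of edges = 1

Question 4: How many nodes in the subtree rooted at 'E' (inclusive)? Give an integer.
Subtree rooted at E contains: E, H
Count = 2

Answer: 2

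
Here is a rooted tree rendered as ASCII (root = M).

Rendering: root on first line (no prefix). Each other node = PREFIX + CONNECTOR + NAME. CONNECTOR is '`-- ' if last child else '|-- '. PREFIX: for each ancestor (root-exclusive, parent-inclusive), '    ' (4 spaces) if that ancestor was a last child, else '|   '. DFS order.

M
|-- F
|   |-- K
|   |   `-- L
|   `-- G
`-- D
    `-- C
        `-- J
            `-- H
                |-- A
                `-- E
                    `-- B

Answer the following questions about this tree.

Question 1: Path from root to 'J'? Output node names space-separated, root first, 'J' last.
Answer: M D C J

Derivation:
Walk down from root: M -> D -> C -> J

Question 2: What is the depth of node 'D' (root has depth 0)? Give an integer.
Path from root to D: M -> D
Depth = number of edges = 1

Answer: 1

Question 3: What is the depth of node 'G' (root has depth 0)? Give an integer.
Path from root to G: M -> F -> G
Depth = number of edges = 2

Answer: 2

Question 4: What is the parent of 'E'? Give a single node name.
Answer: H

Derivation:
Scan adjacency: E appears as child of H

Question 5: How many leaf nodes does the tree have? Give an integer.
Answer: 4

Derivation:
Leaves (nodes with no children): A, B, G, L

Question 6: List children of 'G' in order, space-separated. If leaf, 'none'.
Answer: none

Derivation:
Node G's children (from adjacency): (leaf)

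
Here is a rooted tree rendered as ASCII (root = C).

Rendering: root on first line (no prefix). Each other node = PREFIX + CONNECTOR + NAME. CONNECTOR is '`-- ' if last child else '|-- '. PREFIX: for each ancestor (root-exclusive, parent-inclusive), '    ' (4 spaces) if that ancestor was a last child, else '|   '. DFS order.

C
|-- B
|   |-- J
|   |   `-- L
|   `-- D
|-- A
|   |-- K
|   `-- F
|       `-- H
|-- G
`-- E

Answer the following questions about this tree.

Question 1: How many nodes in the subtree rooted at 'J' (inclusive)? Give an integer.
Subtree rooted at J contains: J, L
Count = 2

Answer: 2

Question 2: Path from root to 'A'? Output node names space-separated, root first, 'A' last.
Answer: C A

Derivation:
Walk down from root: C -> A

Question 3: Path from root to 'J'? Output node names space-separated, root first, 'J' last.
Answer: C B J

Derivation:
Walk down from root: C -> B -> J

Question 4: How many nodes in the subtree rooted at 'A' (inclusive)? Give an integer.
Subtree rooted at A contains: A, F, H, K
Count = 4

Answer: 4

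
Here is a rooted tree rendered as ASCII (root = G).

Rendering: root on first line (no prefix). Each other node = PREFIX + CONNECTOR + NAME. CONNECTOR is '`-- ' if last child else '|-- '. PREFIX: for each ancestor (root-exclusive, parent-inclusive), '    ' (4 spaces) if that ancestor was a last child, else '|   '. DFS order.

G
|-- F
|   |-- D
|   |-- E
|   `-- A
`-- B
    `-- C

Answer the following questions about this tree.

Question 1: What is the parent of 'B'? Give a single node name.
Answer: G

Derivation:
Scan adjacency: B appears as child of G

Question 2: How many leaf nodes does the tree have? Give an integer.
Answer: 4

Derivation:
Leaves (nodes with no children): A, C, D, E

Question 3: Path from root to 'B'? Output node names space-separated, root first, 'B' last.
Walk down from root: G -> B

Answer: G B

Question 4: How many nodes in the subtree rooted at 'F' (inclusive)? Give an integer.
Subtree rooted at F contains: A, D, E, F
Count = 4

Answer: 4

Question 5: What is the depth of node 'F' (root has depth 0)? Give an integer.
Path from root to F: G -> F
Depth = number of edges = 1

Answer: 1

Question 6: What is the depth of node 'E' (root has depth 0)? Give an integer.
Answer: 2

Derivation:
Path from root to E: G -> F -> E
Depth = number of edges = 2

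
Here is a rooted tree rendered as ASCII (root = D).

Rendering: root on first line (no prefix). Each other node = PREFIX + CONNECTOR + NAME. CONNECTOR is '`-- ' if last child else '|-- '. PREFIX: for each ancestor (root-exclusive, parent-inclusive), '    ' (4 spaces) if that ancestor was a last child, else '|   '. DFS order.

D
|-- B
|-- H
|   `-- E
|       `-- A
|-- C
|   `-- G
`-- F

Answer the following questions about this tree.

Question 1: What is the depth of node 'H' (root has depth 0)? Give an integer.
Answer: 1

Derivation:
Path from root to H: D -> H
Depth = number of edges = 1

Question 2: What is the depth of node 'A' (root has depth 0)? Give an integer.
Path from root to A: D -> H -> E -> A
Depth = number of edges = 3

Answer: 3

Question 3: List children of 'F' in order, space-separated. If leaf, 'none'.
Node F's children (from adjacency): (leaf)

Answer: none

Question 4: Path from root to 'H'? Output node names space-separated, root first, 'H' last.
Answer: D H

Derivation:
Walk down from root: D -> H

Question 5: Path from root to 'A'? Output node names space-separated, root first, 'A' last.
Walk down from root: D -> H -> E -> A

Answer: D H E A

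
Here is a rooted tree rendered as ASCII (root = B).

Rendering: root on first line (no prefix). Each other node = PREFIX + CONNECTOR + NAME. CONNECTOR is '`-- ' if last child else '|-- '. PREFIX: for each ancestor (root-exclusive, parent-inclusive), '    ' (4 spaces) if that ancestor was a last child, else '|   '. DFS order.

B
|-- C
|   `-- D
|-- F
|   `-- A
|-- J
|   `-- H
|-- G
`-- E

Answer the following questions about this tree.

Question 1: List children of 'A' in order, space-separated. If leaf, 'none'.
Node A's children (from adjacency): (leaf)

Answer: none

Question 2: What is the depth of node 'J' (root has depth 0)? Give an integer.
Answer: 1

Derivation:
Path from root to J: B -> J
Depth = number of edges = 1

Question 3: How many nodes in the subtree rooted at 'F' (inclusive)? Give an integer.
Subtree rooted at F contains: A, F
Count = 2

Answer: 2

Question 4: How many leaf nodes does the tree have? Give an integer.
Leaves (nodes with no children): A, D, E, G, H

Answer: 5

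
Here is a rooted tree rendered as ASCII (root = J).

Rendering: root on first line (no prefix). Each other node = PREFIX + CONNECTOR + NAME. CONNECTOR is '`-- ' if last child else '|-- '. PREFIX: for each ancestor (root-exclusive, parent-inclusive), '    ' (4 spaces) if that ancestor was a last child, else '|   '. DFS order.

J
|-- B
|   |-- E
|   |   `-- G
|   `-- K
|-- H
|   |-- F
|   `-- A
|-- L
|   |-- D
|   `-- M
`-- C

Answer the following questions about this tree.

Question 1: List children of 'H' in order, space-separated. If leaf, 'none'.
Node H's children (from adjacency): F, A

Answer: F A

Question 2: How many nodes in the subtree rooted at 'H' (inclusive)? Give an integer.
Subtree rooted at H contains: A, F, H
Count = 3

Answer: 3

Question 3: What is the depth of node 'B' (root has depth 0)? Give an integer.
Path from root to B: J -> B
Depth = number of edges = 1

Answer: 1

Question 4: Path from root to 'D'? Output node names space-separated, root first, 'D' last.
Walk down from root: J -> L -> D

Answer: J L D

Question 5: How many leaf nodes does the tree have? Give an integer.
Answer: 7

Derivation:
Leaves (nodes with no children): A, C, D, F, G, K, M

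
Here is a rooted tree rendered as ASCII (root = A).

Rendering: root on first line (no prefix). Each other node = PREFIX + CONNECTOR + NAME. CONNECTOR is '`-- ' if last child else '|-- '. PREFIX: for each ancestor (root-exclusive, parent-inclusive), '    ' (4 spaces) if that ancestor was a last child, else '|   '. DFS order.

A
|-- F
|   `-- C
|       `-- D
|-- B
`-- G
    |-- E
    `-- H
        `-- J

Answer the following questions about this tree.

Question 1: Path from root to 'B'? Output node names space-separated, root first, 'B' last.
Walk down from root: A -> B

Answer: A B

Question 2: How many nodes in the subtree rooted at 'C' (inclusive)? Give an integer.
Subtree rooted at C contains: C, D
Count = 2

Answer: 2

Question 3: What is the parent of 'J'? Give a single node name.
Answer: H

Derivation:
Scan adjacency: J appears as child of H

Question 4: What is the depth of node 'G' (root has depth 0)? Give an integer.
Answer: 1

Derivation:
Path from root to G: A -> G
Depth = number of edges = 1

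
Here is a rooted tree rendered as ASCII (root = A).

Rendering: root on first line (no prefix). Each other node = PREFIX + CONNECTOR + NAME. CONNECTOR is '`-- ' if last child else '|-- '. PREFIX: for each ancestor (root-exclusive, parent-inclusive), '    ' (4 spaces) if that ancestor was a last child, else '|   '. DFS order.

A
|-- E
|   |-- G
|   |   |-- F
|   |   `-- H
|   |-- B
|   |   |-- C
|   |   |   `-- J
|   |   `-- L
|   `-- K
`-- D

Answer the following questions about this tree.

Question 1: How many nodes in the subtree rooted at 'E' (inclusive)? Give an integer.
Subtree rooted at E contains: B, C, E, F, G, H, J, K, L
Count = 9

Answer: 9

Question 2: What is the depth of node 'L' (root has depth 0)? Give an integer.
Answer: 3

Derivation:
Path from root to L: A -> E -> B -> L
Depth = number of edges = 3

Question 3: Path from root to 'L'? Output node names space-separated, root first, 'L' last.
Answer: A E B L

Derivation:
Walk down from root: A -> E -> B -> L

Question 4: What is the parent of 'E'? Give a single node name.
Scan adjacency: E appears as child of A

Answer: A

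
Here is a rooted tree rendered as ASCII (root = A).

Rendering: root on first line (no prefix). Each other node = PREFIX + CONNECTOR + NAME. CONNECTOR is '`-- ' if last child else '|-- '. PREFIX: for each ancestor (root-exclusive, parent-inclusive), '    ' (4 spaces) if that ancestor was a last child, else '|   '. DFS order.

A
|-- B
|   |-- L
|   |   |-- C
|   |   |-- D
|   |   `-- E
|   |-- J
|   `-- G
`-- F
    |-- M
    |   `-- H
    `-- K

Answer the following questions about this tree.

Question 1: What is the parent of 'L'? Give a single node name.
Scan adjacency: L appears as child of B

Answer: B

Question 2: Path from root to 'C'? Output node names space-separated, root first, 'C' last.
Answer: A B L C

Derivation:
Walk down from root: A -> B -> L -> C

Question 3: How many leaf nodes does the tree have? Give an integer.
Leaves (nodes with no children): C, D, E, G, H, J, K

Answer: 7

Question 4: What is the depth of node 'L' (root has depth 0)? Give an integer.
Answer: 2

Derivation:
Path from root to L: A -> B -> L
Depth = number of edges = 2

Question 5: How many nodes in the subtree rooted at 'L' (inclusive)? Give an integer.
Subtree rooted at L contains: C, D, E, L
Count = 4

Answer: 4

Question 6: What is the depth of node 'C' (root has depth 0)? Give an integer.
Answer: 3

Derivation:
Path from root to C: A -> B -> L -> C
Depth = number of edges = 3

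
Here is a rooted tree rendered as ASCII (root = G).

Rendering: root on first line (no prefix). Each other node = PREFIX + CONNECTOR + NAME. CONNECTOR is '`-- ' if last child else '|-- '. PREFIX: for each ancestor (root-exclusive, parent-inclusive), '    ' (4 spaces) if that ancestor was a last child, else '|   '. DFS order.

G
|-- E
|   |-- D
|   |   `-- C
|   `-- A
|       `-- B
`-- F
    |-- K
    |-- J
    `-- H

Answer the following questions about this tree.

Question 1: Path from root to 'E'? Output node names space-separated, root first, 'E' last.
Walk down from root: G -> E

Answer: G E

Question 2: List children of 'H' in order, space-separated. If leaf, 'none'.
Answer: none

Derivation:
Node H's children (from adjacency): (leaf)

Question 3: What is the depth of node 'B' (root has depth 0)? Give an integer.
Answer: 3

Derivation:
Path from root to B: G -> E -> A -> B
Depth = number of edges = 3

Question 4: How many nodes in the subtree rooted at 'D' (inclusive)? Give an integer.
Answer: 2

Derivation:
Subtree rooted at D contains: C, D
Count = 2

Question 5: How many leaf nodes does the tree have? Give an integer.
Leaves (nodes with no children): B, C, H, J, K

Answer: 5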